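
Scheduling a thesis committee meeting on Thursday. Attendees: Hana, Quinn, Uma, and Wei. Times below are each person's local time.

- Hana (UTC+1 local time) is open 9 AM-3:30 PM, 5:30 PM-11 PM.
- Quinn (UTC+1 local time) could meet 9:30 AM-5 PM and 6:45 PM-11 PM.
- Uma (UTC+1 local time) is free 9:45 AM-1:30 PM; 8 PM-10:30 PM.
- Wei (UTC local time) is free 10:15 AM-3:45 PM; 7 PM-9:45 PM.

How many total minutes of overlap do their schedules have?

285

Hana in UTC: 08:00-14:30, 16:30-22:00 (subtract 1h to convert from UTC+1).
Quinn in UTC: 08:30-16:00, 17:45-22:00 (subtract 1h to convert from UTC+1).
Uma in UTC: 08:45-12:30, 19:00-21:30 (subtract 1h to convert from UTC+1).
Wei in UTC: 10:15-15:45, 19:00-21:45.
Hana ∩ Quinn: 08:30-14:30, 17:45-22:00.
Hana ∩ Quinn ∩ Uma: 08:45-12:30, 19:00-21:30.
Hana ∩ Quinn ∩ Uma ∩ Wei: 10:15-12:30, 19:00-21:30.
Summing the common windows: 135 + 150 = 285 minutes.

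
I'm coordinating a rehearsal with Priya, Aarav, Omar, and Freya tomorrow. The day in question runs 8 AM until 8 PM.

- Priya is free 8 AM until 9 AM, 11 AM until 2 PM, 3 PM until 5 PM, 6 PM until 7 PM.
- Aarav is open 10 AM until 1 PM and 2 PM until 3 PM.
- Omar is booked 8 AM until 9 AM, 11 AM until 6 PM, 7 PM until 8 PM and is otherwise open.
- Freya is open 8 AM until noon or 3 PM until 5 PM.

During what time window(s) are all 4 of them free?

none

Priya free: 08:00-09:00, 11:00-14:00, 15:00-17:00, 18:00-19:00.
Aarav free: 10:00-13:00, 14:00-15:00.
Omar free: 09:00-11:00, 18:00-19:00 (invert busy blocks within the working day).
Freya free: 08:00-12:00, 15:00-17:00.
Priya ∩ Aarav: 11:00-13:00.
Priya ∩ Aarav ∩ Omar: ∅.
Priya ∩ Aarav ∩ Omar ∩ Freya: ∅.
There is no time when everyone is free.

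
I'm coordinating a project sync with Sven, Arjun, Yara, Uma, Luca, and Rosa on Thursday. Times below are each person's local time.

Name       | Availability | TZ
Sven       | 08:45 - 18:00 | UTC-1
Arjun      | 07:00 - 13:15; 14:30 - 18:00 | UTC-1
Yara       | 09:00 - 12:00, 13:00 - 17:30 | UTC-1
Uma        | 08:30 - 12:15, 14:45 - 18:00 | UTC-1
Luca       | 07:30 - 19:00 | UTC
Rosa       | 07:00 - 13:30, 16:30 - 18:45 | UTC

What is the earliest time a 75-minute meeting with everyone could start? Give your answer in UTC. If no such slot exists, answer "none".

10:00

Sven in UTC: 09:45-19:00 (add 1h to convert from UTC-1).
Arjun in UTC: 08:00-14:15, 15:30-19:00 (add 1h to convert from UTC-1).
Yara in UTC: 10:00-13:00, 14:00-18:30 (add 1h to convert from UTC-1).
Uma in UTC: 09:30-13:15, 15:45-19:00 (add 1h to convert from UTC-1).
Luca in UTC: 07:30-19:00.
Rosa in UTC: 07:00-13:30, 16:30-18:45.
Sven ∩ Arjun: 09:45-14:15, 15:30-19:00.
Sven ∩ Arjun ∩ Yara: 10:00-13:00, 14:00-14:15, 15:30-18:30.
Sven ∩ Arjun ∩ Yara ∩ Uma: 10:00-13:00, 15:45-18:30.
Sven ∩ Arjun ∩ Yara ∩ Uma ∩ Luca: 10:00-13:00, 15:45-18:30.
Sven ∩ Arjun ∩ Yara ∩ Uma ∩ Luca ∩ Rosa: 10:00-13:00, 16:30-18:30.
Those are the intersection windows.
The first common window of at least 75 minutes is 10:00-13:00, so the earliest start is 10:00.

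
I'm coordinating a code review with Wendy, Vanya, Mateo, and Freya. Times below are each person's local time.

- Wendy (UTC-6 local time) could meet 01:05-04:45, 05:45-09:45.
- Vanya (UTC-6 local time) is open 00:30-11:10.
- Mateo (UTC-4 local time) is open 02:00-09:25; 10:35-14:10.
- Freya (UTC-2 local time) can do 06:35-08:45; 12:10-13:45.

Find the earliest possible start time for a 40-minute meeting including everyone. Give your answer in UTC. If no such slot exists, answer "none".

08:35

Wendy in UTC: 07:05-10:45, 11:45-15:45 (add 6h to convert from UTC-6).
Vanya in UTC: 06:30-17:10 (add 6h to convert from UTC-6).
Mateo in UTC: 06:00-13:25, 14:35-18:10 (add 4h to convert from UTC-4).
Freya in UTC: 08:35-10:45, 14:10-15:45 (add 2h to convert from UTC-2).
Wendy ∩ Vanya: 07:05-10:45, 11:45-15:45.
Wendy ∩ Vanya ∩ Mateo: 07:05-10:45, 11:45-13:25, 14:35-15:45.
Wendy ∩ Vanya ∩ Mateo ∩ Freya: 08:35-10:45, 14:35-15:45.
The first common window of at least 40 minutes is 08:35-10:45, so the earliest start is 08:35.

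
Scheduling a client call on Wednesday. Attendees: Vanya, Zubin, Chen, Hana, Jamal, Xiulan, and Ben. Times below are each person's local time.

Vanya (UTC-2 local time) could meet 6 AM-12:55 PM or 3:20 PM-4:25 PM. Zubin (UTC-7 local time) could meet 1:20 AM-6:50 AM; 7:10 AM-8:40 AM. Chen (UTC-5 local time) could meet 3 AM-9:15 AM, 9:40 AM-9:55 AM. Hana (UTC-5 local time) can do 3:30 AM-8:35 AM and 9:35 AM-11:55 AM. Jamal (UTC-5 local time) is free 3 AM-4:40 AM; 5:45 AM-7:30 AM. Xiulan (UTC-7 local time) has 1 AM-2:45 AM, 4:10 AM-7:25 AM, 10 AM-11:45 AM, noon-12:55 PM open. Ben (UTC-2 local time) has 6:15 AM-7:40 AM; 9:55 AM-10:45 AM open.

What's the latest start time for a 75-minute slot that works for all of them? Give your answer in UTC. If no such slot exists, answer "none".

Vanya in UTC: 08:00-14:55, 17:20-18:25 (add 2h to convert from UTC-2).
Zubin in UTC: 08:20-13:50, 14:10-15:40 (add 7h to convert from UTC-7).
Chen in UTC: 08:00-14:15, 14:40-14:55 (add 5h to convert from UTC-5).
Hana in UTC: 08:30-13:35, 14:35-16:55 (add 5h to convert from UTC-5).
Jamal in UTC: 08:00-09:40, 10:45-12:30 (add 5h to convert from UTC-5).
Xiulan in UTC: 08:00-09:45, 11:10-14:25, 17:00-18:45, 19:00-19:55 (add 7h to convert from UTC-7).
Ben in UTC: 08:15-09:40, 11:55-12:45 (add 2h to convert from UTC-2).
Vanya ∩ Zubin: 08:20-13:50, 14:10-14:55.
Vanya ∩ Zubin ∩ Chen: 08:20-13:50, 14:10-14:15, 14:40-14:55.
Vanya ∩ Zubin ∩ Chen ∩ Hana: 08:30-13:35, 14:40-14:55.
Vanya ∩ Zubin ∩ Chen ∩ Hana ∩ Jamal: 08:30-09:40, 10:45-12:30.
Vanya ∩ Zubin ∩ Chen ∩ Hana ∩ Jamal ∩ Xiulan: 08:30-09:40, 11:10-12:30.
Vanya ∩ Zubin ∩ Chen ∩ Hana ∩ Jamal ∩ Xiulan ∩ Ben: 08:30-09:40, 11:55-12:30.
No common window is at least 75 minutes long.

none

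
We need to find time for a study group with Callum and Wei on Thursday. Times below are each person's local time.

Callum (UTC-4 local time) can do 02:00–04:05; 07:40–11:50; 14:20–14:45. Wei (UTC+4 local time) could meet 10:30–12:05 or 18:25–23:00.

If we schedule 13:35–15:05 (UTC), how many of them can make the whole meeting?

Callum in UTC: 06:00-08:05, 11:40-15:50, 18:20-18:45 (add 4h to convert from UTC-4).
Wei in UTC: 06:30-08:05, 14:25-19:00 (subtract 4h to convert from UTC+4).
Callum can make the full 13:35-15:05 slot — that's 1.

1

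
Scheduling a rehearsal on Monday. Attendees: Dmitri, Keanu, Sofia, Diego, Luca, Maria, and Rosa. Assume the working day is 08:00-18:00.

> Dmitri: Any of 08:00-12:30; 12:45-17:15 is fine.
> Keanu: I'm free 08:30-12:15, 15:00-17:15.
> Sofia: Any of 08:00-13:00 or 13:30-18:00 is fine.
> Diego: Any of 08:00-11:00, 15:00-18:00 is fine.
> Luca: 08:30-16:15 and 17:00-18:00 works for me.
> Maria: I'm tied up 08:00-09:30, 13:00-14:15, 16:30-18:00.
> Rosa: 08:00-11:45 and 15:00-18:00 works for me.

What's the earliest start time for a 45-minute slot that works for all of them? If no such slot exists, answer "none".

Dmitri free: 08:00-12:30, 12:45-17:15.
Keanu free: 08:30-12:15, 15:00-17:15.
Sofia free: 08:00-13:00, 13:30-18:00.
Diego free: 08:00-11:00, 15:00-18:00.
Luca free: 08:30-16:15, 17:00-18:00.
Maria free: 09:30-13:00, 14:15-16:30 (invert busy blocks within the working day).
Rosa free: 08:00-11:45, 15:00-18:00.
Dmitri ∩ Keanu: 08:30-12:15, 15:00-17:15.
Dmitri ∩ Keanu ∩ Sofia: 08:30-12:15, 15:00-17:15.
Dmitri ∩ Keanu ∩ Sofia ∩ Diego: 08:30-11:00, 15:00-17:15.
Dmitri ∩ Keanu ∩ Sofia ∩ Diego ∩ Luca: 08:30-11:00, 15:00-16:15, 17:00-17:15.
Dmitri ∩ Keanu ∩ Sofia ∩ Diego ∩ Luca ∩ Maria: 09:30-11:00, 15:00-16:15.
Dmitri ∩ Keanu ∩ Sofia ∩ Diego ∩ Luca ∩ Maria ∩ Rosa: 09:30-11:00, 15:00-16:15.
The first common window of at least 45 minutes is 09:30-11:00, so the earliest start is 09:30.

09:30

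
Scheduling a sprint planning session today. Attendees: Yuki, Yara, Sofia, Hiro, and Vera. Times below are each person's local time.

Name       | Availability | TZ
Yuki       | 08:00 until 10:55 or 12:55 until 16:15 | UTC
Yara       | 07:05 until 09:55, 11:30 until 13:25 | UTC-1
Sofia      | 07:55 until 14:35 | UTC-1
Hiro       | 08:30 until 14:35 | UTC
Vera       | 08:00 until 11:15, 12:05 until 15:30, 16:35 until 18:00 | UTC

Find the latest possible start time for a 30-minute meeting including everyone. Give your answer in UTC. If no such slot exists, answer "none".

Yuki in UTC: 08:00-10:55, 12:55-16:15.
Yara in UTC: 08:05-10:55, 12:30-14:25 (add 1h to convert from UTC-1).
Sofia in UTC: 08:55-15:35 (add 1h to convert from UTC-1).
Hiro in UTC: 08:30-14:35.
Vera in UTC: 08:00-11:15, 12:05-15:30, 16:35-18:00.
Yuki ∩ Yara: 08:05-10:55, 12:55-14:25.
Yuki ∩ Yara ∩ Sofia: 08:55-10:55, 12:55-14:25.
Yuki ∩ Yara ∩ Sofia ∩ Hiro: 08:55-10:55, 12:55-14:25.
Yuki ∩ Yara ∩ Sofia ∩ Hiro ∩ Vera: 08:55-10:55, 12:55-14:25.
Those are the intersection windows.
The last common window of at least 30 minutes is 12:55-14:25; a 30-minute meeting can start as late as 13:55 and still end by 14:25.

13:55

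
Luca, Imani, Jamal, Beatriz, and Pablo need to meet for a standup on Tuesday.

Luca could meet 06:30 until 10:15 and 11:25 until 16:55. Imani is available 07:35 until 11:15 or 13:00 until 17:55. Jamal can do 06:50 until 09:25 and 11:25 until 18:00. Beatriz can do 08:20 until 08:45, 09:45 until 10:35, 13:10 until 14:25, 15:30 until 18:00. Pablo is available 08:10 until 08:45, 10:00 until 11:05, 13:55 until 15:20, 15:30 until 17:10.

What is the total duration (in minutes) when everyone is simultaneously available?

140

Luca ∩ Imani: 07:35-10:15, 13:00-16:55.
Luca ∩ Imani ∩ Jamal: 07:35-09:25, 13:00-16:55.
Luca ∩ Imani ∩ Jamal ∩ Beatriz: 08:20-08:45, 13:10-14:25, 15:30-16:55.
Luca ∩ Imani ∩ Jamal ∩ Beatriz ∩ Pablo: 08:20-08:45, 13:55-14:25, 15:30-16:55.
Summing the common windows: 25 + 30 + 85 = 140 minutes.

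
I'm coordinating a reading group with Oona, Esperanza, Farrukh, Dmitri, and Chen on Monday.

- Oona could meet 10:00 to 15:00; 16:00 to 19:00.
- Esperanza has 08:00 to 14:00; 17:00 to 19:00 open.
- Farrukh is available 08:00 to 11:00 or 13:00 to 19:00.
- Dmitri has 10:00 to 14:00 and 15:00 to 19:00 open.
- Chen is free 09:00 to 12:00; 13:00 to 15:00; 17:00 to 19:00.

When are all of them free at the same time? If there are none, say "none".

Oona ∩ Esperanza: 10:00-14:00, 17:00-19:00.
Oona ∩ Esperanza ∩ Farrukh: 10:00-11:00, 13:00-14:00, 17:00-19:00.
Oona ∩ Esperanza ∩ Farrukh ∩ Dmitri: 10:00-11:00, 13:00-14:00, 17:00-19:00.
Oona ∩ Esperanza ∩ Farrukh ∩ Dmitri ∩ Chen: 10:00-11:00, 13:00-14:00, 17:00-19:00.

10:00-11:00, 13:00-14:00, 17:00-19:00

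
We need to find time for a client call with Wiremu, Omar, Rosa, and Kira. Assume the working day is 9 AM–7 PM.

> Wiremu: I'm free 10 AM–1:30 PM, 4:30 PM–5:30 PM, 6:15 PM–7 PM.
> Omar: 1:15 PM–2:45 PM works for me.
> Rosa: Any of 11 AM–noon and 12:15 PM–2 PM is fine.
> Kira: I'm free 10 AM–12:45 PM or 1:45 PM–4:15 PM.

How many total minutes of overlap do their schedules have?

Wiremu ∩ Omar: 13:15-13:30.
Wiremu ∩ Omar ∩ Rosa: 13:15-13:30.
Wiremu ∩ Omar ∩ Rosa ∩ Kira: ∅.
There is no time when everyone is free.
There is no common window, so the total is 0 minutes.

0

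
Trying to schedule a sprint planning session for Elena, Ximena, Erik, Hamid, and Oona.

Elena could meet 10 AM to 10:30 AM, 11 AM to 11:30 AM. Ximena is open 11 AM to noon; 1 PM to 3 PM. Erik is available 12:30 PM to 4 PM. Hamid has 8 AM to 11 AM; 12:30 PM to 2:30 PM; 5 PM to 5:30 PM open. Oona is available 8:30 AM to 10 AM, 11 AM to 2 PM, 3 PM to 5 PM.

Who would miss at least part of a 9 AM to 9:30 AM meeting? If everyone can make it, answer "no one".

Elena, Erik, Ximena

Elena: not fully free for 09:00-09:30. Ximena: not fully free for 09:00-09:30. Erik: not fully free for 09:00-09:30. Hamid: free for 09:00-09:30. Oona: free for 09:00-09:30.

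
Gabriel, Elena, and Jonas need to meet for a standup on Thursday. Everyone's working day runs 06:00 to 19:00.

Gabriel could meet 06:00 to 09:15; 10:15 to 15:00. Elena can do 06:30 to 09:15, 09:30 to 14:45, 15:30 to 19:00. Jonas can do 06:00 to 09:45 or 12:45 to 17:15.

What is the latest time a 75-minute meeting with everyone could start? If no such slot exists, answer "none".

Gabriel ∩ Elena: 06:30-09:15, 10:15-14:45.
Gabriel ∩ Elena ∩ Jonas: 06:30-09:15, 12:45-14:45.
The last common window of at least 75 minutes is 12:45-14:45; a 75-minute meeting can start as late as 13:30 and still end by 14:45.

13:30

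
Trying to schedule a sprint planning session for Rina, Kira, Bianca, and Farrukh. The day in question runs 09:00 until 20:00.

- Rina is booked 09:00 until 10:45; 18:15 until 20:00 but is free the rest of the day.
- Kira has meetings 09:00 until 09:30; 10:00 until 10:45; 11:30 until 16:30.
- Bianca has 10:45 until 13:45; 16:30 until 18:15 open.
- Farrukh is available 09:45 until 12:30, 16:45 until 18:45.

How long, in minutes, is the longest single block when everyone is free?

Rina free: 10:45-18:15 (invert busy blocks within the working day).
Kira free: 09:30-10:00, 10:45-11:30, 16:30-20:00 (invert busy blocks within the working day).
Bianca free: 10:45-13:45, 16:30-18:15.
Farrukh free: 09:45-12:30, 16:45-18:45.
Rina ∩ Kira: 10:45-11:30, 16:30-18:15.
Rina ∩ Kira ∩ Bianca: 10:45-11:30, 16:30-18:15.
Rina ∩ Kira ∩ Bianca ∩ Farrukh: 10:45-11:30, 16:45-18:15.
So the common availability across everyone is 10:45-11:30, 16:45-18:15.
The longest is 16:45-18:15 at 90 minutes.

90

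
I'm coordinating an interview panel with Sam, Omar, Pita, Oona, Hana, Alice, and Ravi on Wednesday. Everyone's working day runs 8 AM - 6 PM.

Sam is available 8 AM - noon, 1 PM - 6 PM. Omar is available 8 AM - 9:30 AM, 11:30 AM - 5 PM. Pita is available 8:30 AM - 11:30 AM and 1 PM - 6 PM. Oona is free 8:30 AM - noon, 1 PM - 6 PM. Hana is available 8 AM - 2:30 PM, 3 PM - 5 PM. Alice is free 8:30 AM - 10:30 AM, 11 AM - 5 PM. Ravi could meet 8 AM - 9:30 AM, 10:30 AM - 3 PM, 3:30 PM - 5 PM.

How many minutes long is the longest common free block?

Sam ∩ Omar: 08:00-09:30, 11:30-12:00, 13:00-17:00.
Sam ∩ Omar ∩ Pita: 08:30-09:30, 13:00-17:00.
Sam ∩ Omar ∩ Pita ∩ Oona: 08:30-09:30, 13:00-17:00.
Sam ∩ Omar ∩ Pita ∩ Oona ∩ Hana: 08:30-09:30, 13:00-14:30, 15:00-17:00.
Sam ∩ Omar ∩ Pita ∩ Oona ∩ Hana ∩ Alice: 08:30-09:30, 13:00-14:30, 15:00-17:00.
Sam ∩ Omar ∩ Pita ∩ Oona ∩ Hana ∩ Alice ∩ Ravi: 08:30-09:30, 13:00-14:30, 15:30-17:00.
Those are the intersection windows.
The longest is 13:00-14:30 at 90 minutes.

90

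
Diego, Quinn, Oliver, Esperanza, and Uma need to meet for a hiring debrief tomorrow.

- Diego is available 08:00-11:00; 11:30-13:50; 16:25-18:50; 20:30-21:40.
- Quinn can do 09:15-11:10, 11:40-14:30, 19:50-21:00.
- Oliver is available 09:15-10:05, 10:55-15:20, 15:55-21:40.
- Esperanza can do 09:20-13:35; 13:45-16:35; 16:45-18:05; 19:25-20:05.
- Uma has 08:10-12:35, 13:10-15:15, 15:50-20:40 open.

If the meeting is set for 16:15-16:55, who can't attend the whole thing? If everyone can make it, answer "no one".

Diego: not fully free for 16:15-16:55. Quinn: not fully free for 16:15-16:55. Oliver: free for 16:15-16:55. Esperanza: not fully free for 16:15-16:55. Uma: free for 16:15-16:55.

Diego, Esperanza, Quinn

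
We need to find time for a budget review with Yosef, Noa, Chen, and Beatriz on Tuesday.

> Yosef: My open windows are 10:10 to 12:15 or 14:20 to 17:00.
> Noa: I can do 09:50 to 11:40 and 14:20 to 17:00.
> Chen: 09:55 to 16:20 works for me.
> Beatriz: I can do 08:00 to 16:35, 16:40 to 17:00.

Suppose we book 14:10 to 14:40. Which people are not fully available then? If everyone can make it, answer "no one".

Yosef: not fully free for 14:10-14:40. Noa: not fully free for 14:10-14:40. Chen: free for 14:10-14:40. Beatriz: free for 14:10-14:40.

Noa, Yosef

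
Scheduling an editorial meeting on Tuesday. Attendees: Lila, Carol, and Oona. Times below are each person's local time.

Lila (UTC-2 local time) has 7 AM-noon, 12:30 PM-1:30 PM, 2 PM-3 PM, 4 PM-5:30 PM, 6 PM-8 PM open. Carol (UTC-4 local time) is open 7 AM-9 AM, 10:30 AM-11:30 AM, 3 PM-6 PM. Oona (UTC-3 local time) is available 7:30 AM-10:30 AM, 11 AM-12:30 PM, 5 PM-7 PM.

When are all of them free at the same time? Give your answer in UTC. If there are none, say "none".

11:00-13:00, 14:30-15:30, 20:00-22:00

Lila in UTC: 09:00-14:00, 14:30-15:30, 16:00-17:00, 18:00-19:30, 20:00-22:00 (add 2h to convert from UTC-2).
Carol in UTC: 11:00-13:00, 14:30-15:30, 19:00-22:00 (add 4h to convert from UTC-4).
Oona in UTC: 10:30-13:30, 14:00-15:30, 20:00-22:00 (add 3h to convert from UTC-3).
Lila ∩ Carol: 11:00-13:00, 14:30-15:30, 19:00-19:30, 20:00-22:00.
Lila ∩ Carol ∩ Oona: 11:00-13:00, 14:30-15:30, 20:00-22:00.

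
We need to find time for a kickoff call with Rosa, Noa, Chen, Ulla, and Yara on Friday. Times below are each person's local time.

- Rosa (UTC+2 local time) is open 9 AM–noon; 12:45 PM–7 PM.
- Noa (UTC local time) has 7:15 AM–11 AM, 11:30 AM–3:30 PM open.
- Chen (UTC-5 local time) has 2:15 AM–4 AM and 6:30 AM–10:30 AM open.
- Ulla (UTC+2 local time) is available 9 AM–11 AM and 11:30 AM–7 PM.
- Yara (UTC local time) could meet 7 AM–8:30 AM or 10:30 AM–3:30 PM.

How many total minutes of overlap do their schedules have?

315

Rosa in UTC: 07:00-10:00, 10:45-17:00 (subtract 2h to convert from UTC+2).
Noa in UTC: 07:15-11:00, 11:30-15:30.
Chen in UTC: 07:15-09:00, 11:30-15:30 (add 5h to convert from UTC-5).
Ulla in UTC: 07:00-09:00, 09:30-17:00 (subtract 2h to convert from UTC+2).
Yara in UTC: 07:00-08:30, 10:30-15:30.
Rosa ∩ Noa: 07:15-10:00, 10:45-11:00, 11:30-15:30.
Rosa ∩ Noa ∩ Chen: 07:15-09:00, 11:30-15:30.
Rosa ∩ Noa ∩ Chen ∩ Ulla: 07:15-09:00, 11:30-15:30.
Rosa ∩ Noa ∩ Chen ∩ Ulla ∩ Yara: 07:15-08:30, 11:30-15:30.
So the common availability across everyone is 07:15-08:30, 11:30-15:30.
Summing the common windows: 75 + 240 = 315 minutes.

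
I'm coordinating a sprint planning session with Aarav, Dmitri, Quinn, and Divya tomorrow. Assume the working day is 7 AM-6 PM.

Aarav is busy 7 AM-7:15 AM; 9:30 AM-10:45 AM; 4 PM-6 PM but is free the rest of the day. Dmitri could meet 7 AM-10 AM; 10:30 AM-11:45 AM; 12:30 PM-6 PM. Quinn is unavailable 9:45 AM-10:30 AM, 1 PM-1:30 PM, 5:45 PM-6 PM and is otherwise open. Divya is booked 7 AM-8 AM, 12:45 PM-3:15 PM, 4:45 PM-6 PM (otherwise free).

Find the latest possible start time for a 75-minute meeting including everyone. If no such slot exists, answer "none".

Aarav free: 07:15-09:30, 10:45-16:00 (invert busy blocks within the working day).
Dmitri free: 07:00-10:00, 10:30-11:45, 12:30-18:00.
Quinn free: 07:00-09:45, 10:30-13:00, 13:30-17:45 (invert busy blocks within the working day).
Divya free: 08:00-12:45, 15:15-16:45 (invert busy blocks within the working day).
Aarav ∩ Dmitri: 07:15-09:30, 10:45-11:45, 12:30-16:00.
Aarav ∩ Dmitri ∩ Quinn: 07:15-09:30, 10:45-11:45, 12:30-13:00, 13:30-16:00.
Aarav ∩ Dmitri ∩ Quinn ∩ Divya: 08:00-09:30, 10:45-11:45, 12:30-12:45, 15:15-16:00.
The last common window of at least 75 minutes is 08:00-09:30; a 75-minute meeting can start as late as 08:15 and still end by 09:30.

08:15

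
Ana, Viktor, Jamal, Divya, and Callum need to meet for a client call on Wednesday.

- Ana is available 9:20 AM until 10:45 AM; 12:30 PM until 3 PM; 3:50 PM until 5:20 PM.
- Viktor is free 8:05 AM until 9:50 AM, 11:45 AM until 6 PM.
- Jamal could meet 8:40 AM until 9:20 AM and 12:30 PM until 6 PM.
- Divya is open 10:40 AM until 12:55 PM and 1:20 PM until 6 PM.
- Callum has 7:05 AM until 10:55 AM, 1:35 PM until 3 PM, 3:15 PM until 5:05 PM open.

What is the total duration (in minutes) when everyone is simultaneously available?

Ana ∩ Viktor: 09:20-09:50, 12:30-15:00, 15:50-17:20.
Ana ∩ Viktor ∩ Jamal: 12:30-15:00, 15:50-17:20.
Ana ∩ Viktor ∩ Jamal ∩ Divya: 12:30-12:55, 13:20-15:00, 15:50-17:20.
Ana ∩ Viktor ∩ Jamal ∩ Divya ∩ Callum: 13:35-15:00, 15:50-17:05.
Summing the common windows: 85 + 75 = 160 minutes.

160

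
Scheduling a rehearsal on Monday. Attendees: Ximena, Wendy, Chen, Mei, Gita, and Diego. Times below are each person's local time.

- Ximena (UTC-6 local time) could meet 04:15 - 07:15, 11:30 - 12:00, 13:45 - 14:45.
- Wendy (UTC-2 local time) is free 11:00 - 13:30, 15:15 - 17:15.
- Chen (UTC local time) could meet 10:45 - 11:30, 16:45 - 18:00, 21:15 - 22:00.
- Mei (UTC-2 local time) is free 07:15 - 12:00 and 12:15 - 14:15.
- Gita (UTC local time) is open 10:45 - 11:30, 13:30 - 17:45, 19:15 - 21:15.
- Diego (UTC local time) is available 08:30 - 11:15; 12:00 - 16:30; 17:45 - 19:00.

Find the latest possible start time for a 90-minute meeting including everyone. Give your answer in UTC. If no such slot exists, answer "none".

none

Ximena in UTC: 10:15-13:15, 17:30-18:00, 19:45-20:45 (add 6h to convert from UTC-6).
Wendy in UTC: 13:00-15:30, 17:15-19:15 (add 2h to convert from UTC-2).
Chen in UTC: 10:45-11:30, 16:45-18:00, 21:15-22:00.
Mei in UTC: 09:15-14:00, 14:15-16:15 (add 2h to convert from UTC-2).
Gita in UTC: 10:45-11:30, 13:30-17:45, 19:15-21:15.
Diego in UTC: 08:30-11:15, 12:00-16:30, 17:45-19:00.
Ximena ∩ Wendy: 13:00-13:15, 17:30-18:00.
Ximena ∩ Wendy ∩ Chen: 17:30-18:00.
Ximena ∩ Wendy ∩ Chen ∩ Mei: ∅.
Ximena ∩ Wendy ∩ Chen ∩ Mei ∩ Gita: ∅.
Ximena ∩ Wendy ∩ Chen ∩ Mei ∩ Gita ∩ Diego: ∅.
There is no time when everyone is free.
No common window is at least 90 minutes long.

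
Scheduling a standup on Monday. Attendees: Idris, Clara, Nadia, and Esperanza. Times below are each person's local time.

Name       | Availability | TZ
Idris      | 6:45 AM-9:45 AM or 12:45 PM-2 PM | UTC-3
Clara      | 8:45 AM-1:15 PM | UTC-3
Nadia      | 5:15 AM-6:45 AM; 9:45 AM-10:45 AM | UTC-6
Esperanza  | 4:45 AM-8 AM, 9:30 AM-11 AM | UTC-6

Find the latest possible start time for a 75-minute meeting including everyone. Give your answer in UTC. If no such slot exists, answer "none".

none

Idris in UTC: 09:45-12:45, 15:45-17:00 (add 3h to convert from UTC-3).
Clara in UTC: 11:45-16:15 (add 3h to convert from UTC-3).
Nadia in UTC: 11:15-12:45, 15:45-16:45 (add 6h to convert from UTC-6).
Esperanza in UTC: 10:45-14:00, 15:30-17:00 (add 6h to convert from UTC-6).
Idris ∩ Clara: 11:45-12:45, 15:45-16:15.
Idris ∩ Clara ∩ Nadia: 11:45-12:45, 15:45-16:15.
Idris ∩ Clara ∩ Nadia ∩ Esperanza: 11:45-12:45, 15:45-16:15.
Those are the intersection windows.
No common window is at least 75 minutes long.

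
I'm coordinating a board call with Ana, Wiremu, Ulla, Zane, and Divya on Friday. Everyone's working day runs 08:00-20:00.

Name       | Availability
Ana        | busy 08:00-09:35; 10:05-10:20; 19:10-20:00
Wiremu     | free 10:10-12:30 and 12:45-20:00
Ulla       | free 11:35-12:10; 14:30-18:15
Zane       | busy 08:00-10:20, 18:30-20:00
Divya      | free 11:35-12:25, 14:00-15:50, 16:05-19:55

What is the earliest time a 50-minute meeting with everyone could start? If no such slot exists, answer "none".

14:30

Ana free: 09:35-10:05, 10:20-19:10 (invert busy blocks within the working day).
Wiremu free: 10:10-12:30, 12:45-20:00.
Ulla free: 11:35-12:10, 14:30-18:15.
Zane free: 10:20-18:30 (invert busy blocks within the working day).
Divya free: 11:35-12:25, 14:00-15:50, 16:05-19:55.
Ana ∩ Wiremu: 10:20-12:30, 12:45-19:10.
Ana ∩ Wiremu ∩ Ulla: 11:35-12:10, 14:30-18:15.
Ana ∩ Wiremu ∩ Ulla ∩ Zane: 11:35-12:10, 14:30-18:15.
Ana ∩ Wiremu ∩ Ulla ∩ Zane ∩ Divya: 11:35-12:10, 14:30-15:50, 16:05-18:15.
Those are the intersection windows.
The first common window of at least 50 minutes is 14:30-15:50, so the earliest start is 14:30.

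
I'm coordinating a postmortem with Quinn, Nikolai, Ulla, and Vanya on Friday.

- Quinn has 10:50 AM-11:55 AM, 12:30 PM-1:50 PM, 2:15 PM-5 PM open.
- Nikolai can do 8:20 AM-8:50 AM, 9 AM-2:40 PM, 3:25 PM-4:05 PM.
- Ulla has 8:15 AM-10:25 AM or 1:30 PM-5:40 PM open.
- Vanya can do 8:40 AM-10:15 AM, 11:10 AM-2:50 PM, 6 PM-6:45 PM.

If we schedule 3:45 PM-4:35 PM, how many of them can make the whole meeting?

2

Quinn and Ulla can make the full 15:45-16:35 slot — that's 2.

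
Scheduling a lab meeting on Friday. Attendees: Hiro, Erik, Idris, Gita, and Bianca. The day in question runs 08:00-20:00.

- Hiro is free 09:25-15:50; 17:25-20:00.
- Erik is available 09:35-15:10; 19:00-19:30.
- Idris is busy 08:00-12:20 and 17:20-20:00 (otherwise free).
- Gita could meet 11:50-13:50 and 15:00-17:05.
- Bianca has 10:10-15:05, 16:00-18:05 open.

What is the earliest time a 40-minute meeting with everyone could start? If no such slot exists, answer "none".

12:20

Hiro free: 09:25-15:50, 17:25-20:00.
Erik free: 09:35-15:10, 19:00-19:30.
Idris free: 12:20-17:20 (invert busy blocks within the working day).
Gita free: 11:50-13:50, 15:00-17:05.
Bianca free: 10:10-15:05, 16:00-18:05.
Hiro ∩ Erik: 09:35-15:10, 19:00-19:30.
Hiro ∩ Erik ∩ Idris: 12:20-15:10.
Hiro ∩ Erik ∩ Idris ∩ Gita: 12:20-13:50, 15:00-15:10.
Hiro ∩ Erik ∩ Idris ∩ Gita ∩ Bianca: 12:20-13:50, 15:00-15:05.
Those are the intersection windows.
The first common window of at least 40 minutes is 12:20-13:50, so the earliest start is 12:20.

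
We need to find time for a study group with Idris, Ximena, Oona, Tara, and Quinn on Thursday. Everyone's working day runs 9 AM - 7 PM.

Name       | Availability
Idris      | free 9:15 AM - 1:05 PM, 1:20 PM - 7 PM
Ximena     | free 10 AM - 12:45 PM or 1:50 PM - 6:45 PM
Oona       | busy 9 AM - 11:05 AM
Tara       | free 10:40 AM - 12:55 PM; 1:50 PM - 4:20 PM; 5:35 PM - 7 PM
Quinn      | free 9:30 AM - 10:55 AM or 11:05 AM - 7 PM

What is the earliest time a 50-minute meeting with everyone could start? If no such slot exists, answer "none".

Idris free: 09:15-13:05, 13:20-19:00.
Ximena free: 10:00-12:45, 13:50-18:45.
Oona free: 11:05-19:00 (invert busy blocks within the working day).
Tara free: 10:40-12:55, 13:50-16:20, 17:35-19:00.
Quinn free: 09:30-10:55, 11:05-19:00.
Idris ∩ Ximena: 10:00-12:45, 13:50-18:45.
Idris ∩ Ximena ∩ Oona: 11:05-12:45, 13:50-18:45.
Idris ∩ Ximena ∩ Oona ∩ Tara: 11:05-12:45, 13:50-16:20, 17:35-18:45.
Idris ∩ Ximena ∩ Oona ∩ Tara ∩ Quinn: 11:05-12:45, 13:50-16:20, 17:35-18:45.
Those are the intersection windows.
The first common window of at least 50 minutes is 11:05-12:45, so the earliest start is 11:05.

11:05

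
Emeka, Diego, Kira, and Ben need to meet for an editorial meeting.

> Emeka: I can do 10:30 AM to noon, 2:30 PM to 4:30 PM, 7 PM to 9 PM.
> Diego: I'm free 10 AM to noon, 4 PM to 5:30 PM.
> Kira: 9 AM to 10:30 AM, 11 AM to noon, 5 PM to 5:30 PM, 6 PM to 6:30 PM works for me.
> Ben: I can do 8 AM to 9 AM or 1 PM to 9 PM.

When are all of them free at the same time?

Emeka ∩ Diego: 10:30-12:00, 16:00-16:30.
Emeka ∩ Diego ∩ Kira: 11:00-12:00.
Emeka ∩ Diego ∩ Kira ∩ Ben: ∅.
There is no time when everyone is free.

none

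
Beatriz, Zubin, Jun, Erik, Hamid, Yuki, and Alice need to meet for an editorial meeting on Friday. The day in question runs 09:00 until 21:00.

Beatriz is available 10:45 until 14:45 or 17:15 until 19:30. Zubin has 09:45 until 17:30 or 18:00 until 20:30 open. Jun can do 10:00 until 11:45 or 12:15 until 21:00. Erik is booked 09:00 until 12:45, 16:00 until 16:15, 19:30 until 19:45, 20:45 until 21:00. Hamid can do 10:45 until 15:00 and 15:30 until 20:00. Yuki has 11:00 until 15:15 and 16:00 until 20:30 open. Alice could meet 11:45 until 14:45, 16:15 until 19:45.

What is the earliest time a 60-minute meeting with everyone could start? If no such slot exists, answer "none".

12:45

Beatriz free: 10:45-14:45, 17:15-19:30.
Zubin free: 09:45-17:30, 18:00-20:30.
Jun free: 10:00-11:45, 12:15-21:00.
Erik free: 12:45-16:00, 16:15-19:30, 19:45-20:45 (invert busy blocks within the working day).
Hamid free: 10:45-15:00, 15:30-20:00.
Yuki free: 11:00-15:15, 16:00-20:30.
Alice free: 11:45-14:45, 16:15-19:45.
Beatriz ∩ Zubin: 10:45-14:45, 17:15-17:30, 18:00-19:30.
Beatriz ∩ Zubin ∩ Jun: 10:45-11:45, 12:15-14:45, 17:15-17:30, 18:00-19:30.
Beatriz ∩ Zubin ∩ Jun ∩ Erik: 12:45-14:45, 17:15-17:30, 18:00-19:30.
Beatriz ∩ Zubin ∩ Jun ∩ Erik ∩ Hamid: 12:45-14:45, 17:15-17:30, 18:00-19:30.
Beatriz ∩ Zubin ∩ Jun ∩ Erik ∩ Hamid ∩ Yuki: 12:45-14:45, 17:15-17:30, 18:00-19:30.
Beatriz ∩ Zubin ∩ Jun ∩ Erik ∩ Hamid ∩ Yuki ∩ Alice: 12:45-14:45, 17:15-17:30, 18:00-19:30.
Those are the intersection windows.
The first common window of at least 60 minutes is 12:45-14:45, so the earliest start is 12:45.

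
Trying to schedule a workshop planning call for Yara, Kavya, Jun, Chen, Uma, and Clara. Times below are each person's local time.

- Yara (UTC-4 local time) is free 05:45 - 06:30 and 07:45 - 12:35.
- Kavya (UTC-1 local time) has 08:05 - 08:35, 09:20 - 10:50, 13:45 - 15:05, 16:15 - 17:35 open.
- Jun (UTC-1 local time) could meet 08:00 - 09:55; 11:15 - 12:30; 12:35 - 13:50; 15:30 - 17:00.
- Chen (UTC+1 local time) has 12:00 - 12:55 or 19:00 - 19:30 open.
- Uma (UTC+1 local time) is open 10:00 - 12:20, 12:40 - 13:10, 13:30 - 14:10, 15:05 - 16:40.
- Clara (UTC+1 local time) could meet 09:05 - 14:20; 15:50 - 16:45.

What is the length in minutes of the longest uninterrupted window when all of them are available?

Yara in UTC: 09:45-10:30, 11:45-16:35 (add 4h to convert from UTC-4).
Kavya in UTC: 09:05-09:35, 10:20-11:50, 14:45-16:05, 17:15-18:35 (add 1h to convert from UTC-1).
Jun in UTC: 09:00-10:55, 12:15-13:30, 13:35-14:50, 16:30-18:00 (add 1h to convert from UTC-1).
Chen in UTC: 11:00-11:55, 18:00-18:30 (subtract 1h to convert from UTC+1).
Uma in UTC: 09:00-11:20, 11:40-12:10, 12:30-13:10, 14:05-15:40 (subtract 1h to convert from UTC+1).
Clara in UTC: 08:05-13:20, 14:50-15:45 (subtract 1h to convert from UTC+1).
Yara ∩ Kavya: 10:20-10:30, 11:45-11:50, 14:45-16:05.
Yara ∩ Kavya ∩ Jun: 10:20-10:30, 14:45-14:50.
Yara ∩ Kavya ∩ Jun ∩ Chen: ∅.
Yara ∩ Kavya ∩ Jun ∩ Chen ∩ Uma: ∅.
Yara ∩ Kavya ∩ Jun ∩ Chen ∩ Uma ∩ Clara: ∅.
There is no time when everyone is free.
No common window exists, so the longest block is 0 minutes.

0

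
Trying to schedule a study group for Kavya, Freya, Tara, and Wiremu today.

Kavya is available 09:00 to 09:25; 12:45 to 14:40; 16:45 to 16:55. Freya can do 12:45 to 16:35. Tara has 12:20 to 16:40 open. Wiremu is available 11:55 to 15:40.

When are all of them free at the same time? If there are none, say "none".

Kavya ∩ Freya: 12:45-14:40.
Kavya ∩ Freya ∩ Tara: 12:45-14:40.
Kavya ∩ Freya ∩ Tara ∩ Wiremu: 12:45-14:40.
So the common availability across everyone is 12:45-14:40.

12:45-14:40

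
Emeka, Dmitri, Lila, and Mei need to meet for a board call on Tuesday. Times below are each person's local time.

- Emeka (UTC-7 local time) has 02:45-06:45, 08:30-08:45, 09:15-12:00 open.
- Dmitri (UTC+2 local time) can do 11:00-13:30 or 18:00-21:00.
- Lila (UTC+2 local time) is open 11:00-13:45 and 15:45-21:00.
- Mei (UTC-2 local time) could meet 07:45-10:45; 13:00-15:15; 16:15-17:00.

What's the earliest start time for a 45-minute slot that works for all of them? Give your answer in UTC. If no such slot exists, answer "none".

09:45

Emeka in UTC: 09:45-13:45, 15:30-15:45, 16:15-19:00 (add 7h to convert from UTC-7).
Dmitri in UTC: 09:00-11:30, 16:00-19:00 (subtract 2h to convert from UTC+2).
Lila in UTC: 09:00-11:45, 13:45-19:00 (subtract 2h to convert from UTC+2).
Mei in UTC: 09:45-12:45, 15:00-17:15, 18:15-19:00 (add 2h to convert from UTC-2).
Emeka ∩ Dmitri: 09:45-11:30, 16:15-19:00.
Emeka ∩ Dmitri ∩ Lila: 09:45-11:30, 16:15-19:00.
Emeka ∩ Dmitri ∩ Lila ∩ Mei: 09:45-11:30, 16:15-17:15, 18:15-19:00.
The first common window of at least 45 minutes is 09:45-11:30, so the earliest start is 09:45.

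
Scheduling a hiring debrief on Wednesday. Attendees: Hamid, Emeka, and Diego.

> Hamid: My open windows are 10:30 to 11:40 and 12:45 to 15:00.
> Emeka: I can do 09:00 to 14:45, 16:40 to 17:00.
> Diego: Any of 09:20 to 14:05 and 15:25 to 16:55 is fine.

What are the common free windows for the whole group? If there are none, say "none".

Hamid ∩ Emeka: 10:30-11:40, 12:45-14:45.
Hamid ∩ Emeka ∩ Diego: 10:30-11:40, 12:45-14:05.

10:30-11:40, 12:45-14:05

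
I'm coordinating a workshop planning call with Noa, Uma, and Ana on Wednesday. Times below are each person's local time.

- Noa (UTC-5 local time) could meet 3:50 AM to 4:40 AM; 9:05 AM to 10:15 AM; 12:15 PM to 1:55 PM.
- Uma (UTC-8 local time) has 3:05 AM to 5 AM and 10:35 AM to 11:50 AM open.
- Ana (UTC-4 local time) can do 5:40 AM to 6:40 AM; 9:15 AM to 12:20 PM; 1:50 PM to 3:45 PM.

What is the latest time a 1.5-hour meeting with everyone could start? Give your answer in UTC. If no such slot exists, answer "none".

none

Noa in UTC: 08:50-09:40, 14:05-15:15, 17:15-18:55 (add 5h to convert from UTC-5).
Uma in UTC: 11:05-13:00, 18:35-19:50 (add 8h to convert from UTC-8).
Ana in UTC: 09:40-10:40, 13:15-16:20, 17:50-19:45 (add 4h to convert from UTC-4).
Noa ∩ Uma: 18:35-18:55.
Noa ∩ Uma ∩ Ana: 18:35-18:55.
No common window is at least 90 minutes long.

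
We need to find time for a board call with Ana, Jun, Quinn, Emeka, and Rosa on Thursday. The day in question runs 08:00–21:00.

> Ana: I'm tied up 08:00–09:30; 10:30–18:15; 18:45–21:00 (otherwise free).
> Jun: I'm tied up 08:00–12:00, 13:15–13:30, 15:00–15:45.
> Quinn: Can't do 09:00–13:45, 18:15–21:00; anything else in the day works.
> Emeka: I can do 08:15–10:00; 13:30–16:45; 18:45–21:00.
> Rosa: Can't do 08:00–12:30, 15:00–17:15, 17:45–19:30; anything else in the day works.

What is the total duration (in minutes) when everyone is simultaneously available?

0

Ana free: 09:30-10:30, 18:15-18:45 (invert busy blocks within the working day).
Jun free: 12:00-13:15, 13:30-15:00, 15:45-21:00 (invert busy blocks within the working day).
Quinn free: 08:00-09:00, 13:45-18:15 (invert busy blocks within the working day).
Emeka free: 08:15-10:00, 13:30-16:45, 18:45-21:00.
Rosa free: 12:30-15:00, 17:15-17:45, 19:30-21:00 (invert busy blocks within the working day).
Ana ∩ Jun: 18:15-18:45.
Ana ∩ Jun ∩ Quinn: ∅.
Ana ∩ Jun ∩ Quinn ∩ Emeka: ∅.
Ana ∩ Jun ∩ Quinn ∩ Emeka ∩ Rosa: ∅.
There is no time when everyone is free.
There is no common window, so the total is 0 minutes.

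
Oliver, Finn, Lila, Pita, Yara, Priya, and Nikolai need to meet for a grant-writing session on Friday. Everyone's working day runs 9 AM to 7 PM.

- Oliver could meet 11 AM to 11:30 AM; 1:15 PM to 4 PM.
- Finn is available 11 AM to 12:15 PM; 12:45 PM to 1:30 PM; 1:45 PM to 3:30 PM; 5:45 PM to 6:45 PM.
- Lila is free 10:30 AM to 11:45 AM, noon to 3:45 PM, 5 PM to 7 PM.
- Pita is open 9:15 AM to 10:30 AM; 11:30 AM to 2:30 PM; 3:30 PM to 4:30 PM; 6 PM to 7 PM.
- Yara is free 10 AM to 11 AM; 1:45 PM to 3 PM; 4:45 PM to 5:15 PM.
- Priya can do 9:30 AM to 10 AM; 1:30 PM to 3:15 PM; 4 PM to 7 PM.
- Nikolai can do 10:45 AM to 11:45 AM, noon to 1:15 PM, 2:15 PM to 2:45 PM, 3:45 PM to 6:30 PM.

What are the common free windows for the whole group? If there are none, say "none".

14:15-14:30

Oliver ∩ Finn: 11:00-11:30, 13:15-13:30, 13:45-15:30.
Oliver ∩ Finn ∩ Lila: 11:00-11:30, 13:15-13:30, 13:45-15:30.
Oliver ∩ Finn ∩ Lila ∩ Pita: 13:15-13:30, 13:45-14:30.
Oliver ∩ Finn ∩ Lila ∩ Pita ∩ Yara: 13:45-14:30.
Oliver ∩ Finn ∩ Lila ∩ Pita ∩ Yara ∩ Priya: 13:45-14:30.
Oliver ∩ Finn ∩ Lila ∩ Pita ∩ Yara ∩ Priya ∩ Nikolai: 14:15-14:30.
Those are the intersection windows.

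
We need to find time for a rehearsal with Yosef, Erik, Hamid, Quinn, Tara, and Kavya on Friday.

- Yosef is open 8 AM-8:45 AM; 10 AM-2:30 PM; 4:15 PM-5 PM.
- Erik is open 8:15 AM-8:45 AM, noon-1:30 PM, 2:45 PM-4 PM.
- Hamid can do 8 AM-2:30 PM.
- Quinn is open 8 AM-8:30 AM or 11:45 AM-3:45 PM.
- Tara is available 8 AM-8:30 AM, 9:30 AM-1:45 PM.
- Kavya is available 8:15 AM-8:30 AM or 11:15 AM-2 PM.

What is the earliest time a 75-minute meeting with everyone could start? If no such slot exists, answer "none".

Yosef ∩ Erik: 08:15-08:45, 12:00-13:30.
Yosef ∩ Erik ∩ Hamid: 08:15-08:45, 12:00-13:30.
Yosef ∩ Erik ∩ Hamid ∩ Quinn: 08:15-08:30, 12:00-13:30.
Yosef ∩ Erik ∩ Hamid ∩ Quinn ∩ Tara: 08:15-08:30, 12:00-13:30.
Yosef ∩ Erik ∩ Hamid ∩ Quinn ∩ Tara ∩ Kavya: 08:15-08:30, 12:00-13:30.
So the common availability across everyone is 08:15-08:30, 12:00-13:30.
The first common window of at least 75 minutes is 12:00-13:30, so the earliest start is 12:00.

12:00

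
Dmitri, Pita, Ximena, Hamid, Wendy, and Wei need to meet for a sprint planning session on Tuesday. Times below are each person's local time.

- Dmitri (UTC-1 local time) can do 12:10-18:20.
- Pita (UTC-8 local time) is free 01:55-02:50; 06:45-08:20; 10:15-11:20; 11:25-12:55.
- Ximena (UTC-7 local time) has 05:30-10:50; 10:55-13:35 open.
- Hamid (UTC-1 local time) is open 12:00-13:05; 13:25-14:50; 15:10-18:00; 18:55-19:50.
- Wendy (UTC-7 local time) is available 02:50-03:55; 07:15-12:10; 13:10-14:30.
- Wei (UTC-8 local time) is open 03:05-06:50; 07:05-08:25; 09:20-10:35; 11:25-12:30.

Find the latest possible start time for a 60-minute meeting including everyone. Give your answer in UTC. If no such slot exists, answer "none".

Dmitri in UTC: 13:10-19:20 (add 1h to convert from UTC-1).
Pita in UTC: 09:55-10:50, 14:45-16:20, 18:15-19:20, 19:25-20:55 (add 8h to convert from UTC-8).
Ximena in UTC: 12:30-17:50, 17:55-20:35 (add 7h to convert from UTC-7).
Hamid in UTC: 13:00-14:05, 14:25-15:50, 16:10-19:00, 19:55-20:50 (add 1h to convert from UTC-1).
Wendy in UTC: 09:50-10:55, 14:15-19:10, 20:10-21:30 (add 7h to convert from UTC-7).
Wei in UTC: 11:05-14:50, 15:05-16:25, 17:20-18:35, 19:25-20:30 (add 8h to convert from UTC-8).
Dmitri ∩ Pita: 14:45-16:20, 18:15-19:20.
Dmitri ∩ Pita ∩ Ximena: 14:45-16:20, 18:15-19:20.
Dmitri ∩ Pita ∩ Ximena ∩ Hamid: 14:45-15:50, 16:10-16:20, 18:15-19:00.
Dmitri ∩ Pita ∩ Ximena ∩ Hamid ∩ Wendy: 14:45-15:50, 16:10-16:20, 18:15-19:00.
Dmitri ∩ Pita ∩ Ximena ∩ Hamid ∩ Wendy ∩ Wei: 14:45-14:50, 15:05-15:50, 16:10-16:20, 18:15-18:35.
So the common availability across everyone is 14:45-14:50, 15:05-15:50, 16:10-16:20, 18:15-18:35.
No common window is at least 60 minutes long.

none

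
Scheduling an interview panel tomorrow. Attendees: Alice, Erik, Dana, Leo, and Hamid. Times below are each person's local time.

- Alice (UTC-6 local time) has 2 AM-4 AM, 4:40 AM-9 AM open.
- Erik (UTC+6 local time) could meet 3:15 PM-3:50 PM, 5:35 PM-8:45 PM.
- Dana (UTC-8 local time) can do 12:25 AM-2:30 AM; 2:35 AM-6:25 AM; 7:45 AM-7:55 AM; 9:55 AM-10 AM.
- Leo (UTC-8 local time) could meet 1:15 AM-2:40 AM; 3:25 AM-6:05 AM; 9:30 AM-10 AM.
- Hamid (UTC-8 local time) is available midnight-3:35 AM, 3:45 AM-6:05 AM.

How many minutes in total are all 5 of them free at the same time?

Alice in UTC: 08:00-10:00, 10:40-15:00 (add 6h to convert from UTC-6).
Erik in UTC: 09:15-09:50, 11:35-14:45 (subtract 6h to convert from UTC+6).
Dana in UTC: 08:25-10:30, 10:35-14:25, 15:45-15:55, 17:55-18:00 (add 8h to convert from UTC-8).
Leo in UTC: 09:15-10:40, 11:25-14:05, 17:30-18:00 (add 8h to convert from UTC-8).
Hamid in UTC: 08:00-11:35, 11:45-14:05 (add 8h to convert from UTC-8).
Alice ∩ Erik: 09:15-09:50, 11:35-14:45.
Alice ∩ Erik ∩ Dana: 09:15-09:50, 11:35-14:25.
Alice ∩ Erik ∩ Dana ∩ Leo: 09:15-09:50, 11:35-14:05.
Alice ∩ Erik ∩ Dana ∩ Leo ∩ Hamid: 09:15-09:50, 11:45-14:05.
Summing the common windows: 35 + 140 = 175 minutes.

175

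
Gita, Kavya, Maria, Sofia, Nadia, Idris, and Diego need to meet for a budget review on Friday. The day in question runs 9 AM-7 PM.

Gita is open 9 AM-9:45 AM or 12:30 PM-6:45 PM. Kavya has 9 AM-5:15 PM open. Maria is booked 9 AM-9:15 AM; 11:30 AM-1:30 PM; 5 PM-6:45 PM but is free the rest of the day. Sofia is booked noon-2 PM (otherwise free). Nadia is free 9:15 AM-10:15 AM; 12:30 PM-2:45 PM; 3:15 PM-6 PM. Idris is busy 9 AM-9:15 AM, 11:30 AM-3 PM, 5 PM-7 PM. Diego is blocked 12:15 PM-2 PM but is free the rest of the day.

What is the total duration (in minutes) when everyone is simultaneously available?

Gita free: 09:00-09:45, 12:30-18:45.
Kavya free: 09:00-17:15.
Maria free: 09:15-11:30, 13:30-17:00, 18:45-19:00 (invert busy blocks within the working day).
Sofia free: 09:00-12:00, 14:00-19:00 (invert busy blocks within the working day).
Nadia free: 09:15-10:15, 12:30-14:45, 15:15-18:00.
Idris free: 09:15-11:30, 15:00-17:00 (invert busy blocks within the working day).
Diego free: 09:00-12:15, 14:00-19:00 (invert busy blocks within the working day).
Gita ∩ Kavya: 09:00-09:45, 12:30-17:15.
Gita ∩ Kavya ∩ Maria: 09:15-09:45, 13:30-17:00.
Gita ∩ Kavya ∩ Maria ∩ Sofia: 09:15-09:45, 14:00-17:00.
Gita ∩ Kavya ∩ Maria ∩ Sofia ∩ Nadia: 09:15-09:45, 14:00-14:45, 15:15-17:00.
Gita ∩ Kavya ∩ Maria ∩ Sofia ∩ Nadia ∩ Idris: 09:15-09:45, 15:15-17:00.
Gita ∩ Kavya ∩ Maria ∩ Sofia ∩ Nadia ∩ Idris ∩ Diego: 09:15-09:45, 15:15-17:00.
Those are the intersection windows.
Summing the common windows: 30 + 105 = 135 minutes.

135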